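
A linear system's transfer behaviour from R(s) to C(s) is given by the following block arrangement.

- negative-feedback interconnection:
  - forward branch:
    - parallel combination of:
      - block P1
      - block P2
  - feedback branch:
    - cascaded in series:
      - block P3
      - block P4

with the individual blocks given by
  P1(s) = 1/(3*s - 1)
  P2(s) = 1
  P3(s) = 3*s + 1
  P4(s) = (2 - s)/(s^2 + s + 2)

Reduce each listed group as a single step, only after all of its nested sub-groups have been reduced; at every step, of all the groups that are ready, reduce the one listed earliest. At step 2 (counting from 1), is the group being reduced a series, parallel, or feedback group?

The answer is series.

Reasoning:
Step 1 - add P1, P2 (parallel)
Step 2 - multiply P3, P4 (series)
Step 3 - reduce the feedback loop with forward (P1+P2) and return (P3*P4)
So the answer for step 2 is series.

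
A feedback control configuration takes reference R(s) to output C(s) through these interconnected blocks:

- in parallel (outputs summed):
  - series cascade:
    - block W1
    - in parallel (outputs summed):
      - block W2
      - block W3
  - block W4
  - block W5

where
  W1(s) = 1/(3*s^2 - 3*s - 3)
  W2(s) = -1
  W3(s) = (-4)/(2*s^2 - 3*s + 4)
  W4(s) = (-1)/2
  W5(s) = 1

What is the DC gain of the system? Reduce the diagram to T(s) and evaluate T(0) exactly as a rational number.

Answer: 7/6

Working:
Step 1. sum the parallel branches W2, W3; result (-2*s^2 + 3*s - 8)/(2*s^2 - 3*s + 4)
Step 2. combine W1, (W2+W3) in series; result (-2*s^2 + 3*s - 8)/(6*s^4 - 15*s^3 + 15*s^2 - 3*s - 12)
Step 3. add (W1*(W2+W3)), W4, W5 (parallel); result (6*s^4 - 15*s^3 + 11*s^2 + 3*s - 28)/(12*s^4 - 30*s^3 + 30*s^2 - 6*s - 24)
The step-3 result is T(s). Setting s = 0: T(0) = -28/(-24) = 7/6.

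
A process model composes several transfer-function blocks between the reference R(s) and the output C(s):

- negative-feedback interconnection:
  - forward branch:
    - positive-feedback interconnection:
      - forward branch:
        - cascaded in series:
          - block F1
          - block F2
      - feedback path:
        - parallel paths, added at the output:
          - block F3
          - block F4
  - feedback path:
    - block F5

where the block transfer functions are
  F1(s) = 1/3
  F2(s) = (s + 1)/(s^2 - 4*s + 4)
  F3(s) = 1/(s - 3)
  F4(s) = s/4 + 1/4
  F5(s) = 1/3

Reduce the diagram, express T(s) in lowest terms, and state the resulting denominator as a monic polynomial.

Reducing step by step:

Step 1. multiply F1, F2 (series): (s + 1)/(3*s^2 - 12*s + 12)
Step 2. sum the parallel branches F3, F4: (s^2 - 2*s + 1)/(4*s - 12)
Step 3. apply the feedback formula to (F1*F2), (F3+F4): (4*s^2 - 8*s - 12)/(11*s^3 - 83*s^2 + 193*s - 145)
Step 4. collapse the loop ([(F1*F2)/(1-(F1*F2)*(F3+F4))] forward, F5 return): (12*s^2 - 24*s - 36)/(33*s^3 - 245*s^2 + 571*s - 447)
T(s) is the step-4 result (common factors already cancelled). Leading coefficient of the denominator: 33. Divide through by 33 for the monic polynomial.

Answer: s^3 - 245*s^2/33 + 571*s/33 - 149/11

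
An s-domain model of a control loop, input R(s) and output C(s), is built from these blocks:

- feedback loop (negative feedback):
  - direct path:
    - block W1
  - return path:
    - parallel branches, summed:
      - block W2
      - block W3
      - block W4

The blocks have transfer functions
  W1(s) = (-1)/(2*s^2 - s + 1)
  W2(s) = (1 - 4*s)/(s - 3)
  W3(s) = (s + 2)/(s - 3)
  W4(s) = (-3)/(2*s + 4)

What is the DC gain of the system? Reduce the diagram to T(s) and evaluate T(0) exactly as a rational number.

Reducing step by step:

1. add W2, W3, W4 (parallel); result (-6*s^2 - 9*s + 21)/(2*s^2 - 2*s - 12)
2. feedback reduction of W1, (W2+W3+W4); result (-2*s^2 + 2*s + 12)/(4*s^4 - 6*s^3 - 14*s^2 + 19*s - 33)
Evaluating the step-2 result (the overall T(s)) at s = 0 gives T(0) = 12/(-33) = -4/11.

Answer: -4/11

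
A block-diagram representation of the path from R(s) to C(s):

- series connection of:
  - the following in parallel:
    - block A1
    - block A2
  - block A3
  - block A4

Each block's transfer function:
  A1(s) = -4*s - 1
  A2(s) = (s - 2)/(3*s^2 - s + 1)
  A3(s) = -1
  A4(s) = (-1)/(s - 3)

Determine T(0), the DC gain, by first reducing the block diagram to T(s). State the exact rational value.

1. parallel reduction of A1, A2 -> (-12*s^3 + s^2 - 2*s - 3)/(3*s^2 - s + 1)
2. combine (A1+A2), A3, A4 in series -> (-12*s^3 + s^2 - 2*s - 3)/(3*s^3 - 10*s^2 + 4*s - 3)
The step-2 result is T(s). Setting s = 0: T(0) = -3/(-3) = 1.

Final answer: 1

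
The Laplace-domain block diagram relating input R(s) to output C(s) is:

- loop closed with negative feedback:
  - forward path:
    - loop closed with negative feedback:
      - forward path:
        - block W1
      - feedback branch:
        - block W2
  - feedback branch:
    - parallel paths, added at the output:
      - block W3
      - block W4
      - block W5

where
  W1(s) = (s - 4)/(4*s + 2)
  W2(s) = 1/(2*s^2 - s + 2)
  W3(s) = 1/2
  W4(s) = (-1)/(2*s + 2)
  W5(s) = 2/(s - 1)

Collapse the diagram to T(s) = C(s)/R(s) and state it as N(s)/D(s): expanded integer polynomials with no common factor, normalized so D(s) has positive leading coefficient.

Step 1: close the feedback loop around W1, W2 = (2*s^3 - 9*s^2 + 6*s - 8)/(8*s^3 + 7*s)
Step 2: combine W3, W4, W5 in parallel = (s^2 + 3*s + 4)/(2*s^2 - 2)
Step 3: collapse the loop ([W1/(1+W1*W2)] forward, (W3+W4+W5) return), which is the overall transfer function T(s) = C(s)/R(s) in lowest terms

Hence the answer: (4*s^5 - 18*s^4 + 8*s^3 + 2*s^2 - 12*s + 16)/(18*s^5 - 3*s^4 - 15*s^3 - 26*s^2 - 14*s - 32)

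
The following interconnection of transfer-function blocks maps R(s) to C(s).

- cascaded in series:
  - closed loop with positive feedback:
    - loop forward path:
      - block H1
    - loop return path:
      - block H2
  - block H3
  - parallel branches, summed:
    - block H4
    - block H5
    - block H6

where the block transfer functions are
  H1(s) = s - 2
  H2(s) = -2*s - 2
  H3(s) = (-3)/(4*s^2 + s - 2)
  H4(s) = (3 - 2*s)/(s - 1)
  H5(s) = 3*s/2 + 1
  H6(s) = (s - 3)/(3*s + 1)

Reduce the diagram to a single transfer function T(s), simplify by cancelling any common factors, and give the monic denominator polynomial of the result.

The answer is s^6 - 17*s^5/12 - 25*s^4/12 + 15*s^3/8 + 17*s^2/12 - 13*s/24 - 1/4.

Reasoning:
Step 1 - apply the feedback formula to H1, H2 = (s - 2)/(2*s^2 - 2*s - 3)
Step 2 - parallel reduction of H4, H5, H6 = (9*s^3 - 10*s^2 - s + 10)/(6*s^2 - 4*s - 2)
Step 3 - reduce the series chain [H1/(1-H1*H2)], H3, (H4+H5+H6) = (-27*s^4 + 84*s^3 - 57*s^2 - 36*s + 60)/(48*s^6 - 68*s^5 - 100*s^4 + 90*s^3 + 68*s^2 - 26*s - 12)
Step 3 gives the fully reduced T(s), with no common factor left to cancel. The denominator's leading coefficient is 48, so divide each of its coefficients by 48 to get the monic form.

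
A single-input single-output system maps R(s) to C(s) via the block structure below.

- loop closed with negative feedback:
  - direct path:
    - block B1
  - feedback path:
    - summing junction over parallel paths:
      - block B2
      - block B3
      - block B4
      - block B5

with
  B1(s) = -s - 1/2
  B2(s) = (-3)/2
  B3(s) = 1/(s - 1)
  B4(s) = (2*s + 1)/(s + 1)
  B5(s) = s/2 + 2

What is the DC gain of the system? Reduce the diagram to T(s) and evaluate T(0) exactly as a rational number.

The answer is -2/3.

Reasoning:
Step 1 - parallel reduction of B2, B3, B4, B5, giving (s^3 + 5*s^2 - s - 1)/(2*s^2 - 2)
Step 2 - reduce the feedback loop with forward B1 and return (B2+B3+B4+B5), giving (4*s^3 + 2*s^2 - 4*s - 2)/(2*s^4 + 11*s^3 - s^2 - 3*s + 3)
The step-2 result is T(s). Setting s = 0: T(0) = -2/3.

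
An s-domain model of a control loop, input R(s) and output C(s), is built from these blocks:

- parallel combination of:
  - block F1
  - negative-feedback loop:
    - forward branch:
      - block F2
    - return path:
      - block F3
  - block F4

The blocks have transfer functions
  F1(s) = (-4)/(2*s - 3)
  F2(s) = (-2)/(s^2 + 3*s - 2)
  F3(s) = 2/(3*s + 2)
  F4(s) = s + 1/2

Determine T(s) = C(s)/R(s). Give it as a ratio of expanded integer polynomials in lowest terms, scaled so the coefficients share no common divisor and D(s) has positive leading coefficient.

(1) feedback reduction of F2, F3 -> (-6*s - 4)/(3*s^3 + 11*s^2 - 8)
(2) add F1, [F2/(1+F2*F3)], F4 (parallel) - this is the overall T(s), already in the required normalized form

Final answer: (12*s^5 + 32*s^4 - 77*s^3 - 177*s^2 + 52*s + 112)/(12*s^4 + 26*s^3 - 66*s^2 - 32*s + 48)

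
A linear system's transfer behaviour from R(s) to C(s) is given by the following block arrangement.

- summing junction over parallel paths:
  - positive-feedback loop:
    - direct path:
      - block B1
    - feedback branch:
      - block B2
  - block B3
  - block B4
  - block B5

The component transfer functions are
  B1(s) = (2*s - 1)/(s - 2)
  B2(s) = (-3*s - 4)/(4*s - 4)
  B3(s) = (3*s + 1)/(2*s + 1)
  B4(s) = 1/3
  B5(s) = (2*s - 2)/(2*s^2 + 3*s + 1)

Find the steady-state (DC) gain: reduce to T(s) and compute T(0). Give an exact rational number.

Reducing step by step:

(1) apply the feedback formula to B1, B2 = (8*s^2 - 12*s + 4)/(10*s^2 - 7*s + 4)
(2) reduce the parallel group [B1/(1-B1*B2)], B3, B4, B5 = (158*s^4 + 133*s^3 - 183*s^2 + 98*s + 4)/(60*s^4 + 48*s^3 - 9*s^2 + 15*s + 12)
That last expression is T(s); at s = 0 only the constant terms survive, so T(0) = 4/12 = 1/3.

Answer: 1/3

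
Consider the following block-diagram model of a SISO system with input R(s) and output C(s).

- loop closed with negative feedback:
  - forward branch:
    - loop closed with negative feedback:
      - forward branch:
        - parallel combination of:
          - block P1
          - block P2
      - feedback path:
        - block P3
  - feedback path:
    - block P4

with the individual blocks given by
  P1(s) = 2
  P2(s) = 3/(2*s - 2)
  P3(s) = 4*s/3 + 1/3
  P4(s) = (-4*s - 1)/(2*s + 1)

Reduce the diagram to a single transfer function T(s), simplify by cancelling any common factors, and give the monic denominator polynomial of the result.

Step 1 - add P1, P2 (parallel), giving (4*s - 1)/(2*s - 2)
Step 2 - collapse the loop ((P1+P2) forward, P3 return), giving (12*s - 3)/(16*s^2 + 6*s - 7)
Step 3 - feedback reduction of [(P1+P2)/(1+(P1+P2)*P3)], P4, giving (24*s^2 + 6*s - 3)/(32*s^3 - 20*s^2 - 8*s - 4)
That last expression is T(s), already simplified. Scaling its denominator by 1/32 (the reciprocal of the leading coefficient) yields the monic denominator.

Therefore the answer is s^3 - 5*s^2/8 - s/4 - 1/8.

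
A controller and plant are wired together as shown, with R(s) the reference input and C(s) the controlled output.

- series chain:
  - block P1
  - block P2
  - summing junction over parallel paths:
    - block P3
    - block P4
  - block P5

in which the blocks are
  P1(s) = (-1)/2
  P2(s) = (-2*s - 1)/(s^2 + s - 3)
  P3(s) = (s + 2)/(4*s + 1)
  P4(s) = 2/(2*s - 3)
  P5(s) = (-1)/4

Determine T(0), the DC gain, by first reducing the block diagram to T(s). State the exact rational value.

First reduce the diagram to T(s).

[1] reduce the parallel group P3, P4 gives (2*s^2 + 9*s - 4)/(8*s^2 - 10*s - 3)
[2] combine P1, P2, (P3+P4), P5 in series gives (-4*s^3 - 20*s^2 - s + 4)/(64*s^4 - 16*s^3 - 296*s^2 + 216*s + 72)
The step-2 result is T(s). Setting s = 0: T(0) = 4/72 = 1/18.

Answer: 1/18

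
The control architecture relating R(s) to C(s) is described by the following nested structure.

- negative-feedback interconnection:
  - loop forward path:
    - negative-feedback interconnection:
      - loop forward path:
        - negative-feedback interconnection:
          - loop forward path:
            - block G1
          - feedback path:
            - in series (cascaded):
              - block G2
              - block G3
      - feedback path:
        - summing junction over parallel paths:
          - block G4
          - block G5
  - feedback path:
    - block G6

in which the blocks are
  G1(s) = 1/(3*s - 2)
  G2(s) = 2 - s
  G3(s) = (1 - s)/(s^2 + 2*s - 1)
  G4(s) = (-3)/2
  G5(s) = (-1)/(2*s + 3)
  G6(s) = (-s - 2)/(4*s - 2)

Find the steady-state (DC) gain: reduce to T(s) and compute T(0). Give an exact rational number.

First reduce the diagram to T(s).

(1) cascade G2, G3, giving (s^2 - 3*s + 2)/(s^2 + 2*s - 1)
(2) apply the feedback formula to G1, (G2*G3), giving (s^2 + 2*s - 1)/(3*s^3 + 5*s^2 - 10*s + 4)
(3) combine G4, G5 in parallel, giving (-6*s - 11)/(4*s + 6)
(4) feedback reduction of [G1/(1+G1*(G2*G3))], (G4+G5), giving (4*s^3 + 14*s^2 + 8*s - 6)/(12*s^4 + 32*s^3 - 33*s^2 - 60*s + 35)
(5) feedback reduction of [[G1/(1+G1*(G2*G3))]/(1+[G1/(1+G1*(G2*G3))]*(G4+G5))], G6, giving (8*s^4 + 24*s^3 + 2*s^2 - 20*s + 6)/(24*s^5 + 50*s^4 - 109*s^3 - 105*s^2 + 125*s - 29)
The step-5 result is T(s). Setting s = 0: T(0) = 6/(-29) = -6/29.

Answer: -6/29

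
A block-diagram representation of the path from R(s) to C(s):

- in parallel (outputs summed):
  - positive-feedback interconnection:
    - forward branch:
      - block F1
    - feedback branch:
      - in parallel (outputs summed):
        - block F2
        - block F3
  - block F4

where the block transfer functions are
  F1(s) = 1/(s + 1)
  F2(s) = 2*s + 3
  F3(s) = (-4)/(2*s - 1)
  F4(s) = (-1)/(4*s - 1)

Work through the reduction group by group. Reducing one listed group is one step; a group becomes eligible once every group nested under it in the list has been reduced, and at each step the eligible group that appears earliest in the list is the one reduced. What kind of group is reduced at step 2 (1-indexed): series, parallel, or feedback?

Reducing step by step:

Step 1. reduce the parallel group F2, F3
Step 2. reduce the feedback loop with forward F1 and return (F2+F3)
Step 3. sum the parallel branches [F1/(1-F1*(F2+F3))], F4
The group at step 2 is a feedback group.

Answer: feedback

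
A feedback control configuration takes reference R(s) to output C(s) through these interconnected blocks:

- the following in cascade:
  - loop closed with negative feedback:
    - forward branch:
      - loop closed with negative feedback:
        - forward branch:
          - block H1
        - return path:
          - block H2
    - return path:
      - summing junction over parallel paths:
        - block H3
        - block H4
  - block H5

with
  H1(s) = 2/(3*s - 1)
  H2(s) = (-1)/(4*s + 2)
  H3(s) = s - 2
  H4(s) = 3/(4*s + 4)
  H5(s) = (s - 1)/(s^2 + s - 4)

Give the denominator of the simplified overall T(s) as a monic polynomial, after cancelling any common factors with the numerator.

Answer: s^5 + 3*s^4/2 - 43*s^3/10 - 13*s^2/4 + 11*s/4 + 9/5

Working:
[1] reduce the feedback loop with forward H1 and return H2: (4*s + 2)/(6*s^2 + s - 2)
[2] add H3, H4 (parallel): (4*s^2 - 4*s - 5)/(4*s + 4)
[3] collapse the loop ([H1/(1+H1*H2)] forward, (H3+H4) return): (8*s^2 + 12*s + 4)/(20*s^3 + 10*s^2 - 16*s - 9)
[4] reduce the series chain [[H1/(1+H1*H2)]/(1+[H1/(1+H1*H2)]*(H3+H4))], H5: (8*s^3 + 4*s^2 - 8*s - 4)/(20*s^5 + 30*s^4 - 86*s^3 - 65*s^2 + 55*s + 36)
That last expression is T(s), already simplified. Scaling its denominator by 1/20 (the reciprocal of the leading coefficient) yields the monic denominator.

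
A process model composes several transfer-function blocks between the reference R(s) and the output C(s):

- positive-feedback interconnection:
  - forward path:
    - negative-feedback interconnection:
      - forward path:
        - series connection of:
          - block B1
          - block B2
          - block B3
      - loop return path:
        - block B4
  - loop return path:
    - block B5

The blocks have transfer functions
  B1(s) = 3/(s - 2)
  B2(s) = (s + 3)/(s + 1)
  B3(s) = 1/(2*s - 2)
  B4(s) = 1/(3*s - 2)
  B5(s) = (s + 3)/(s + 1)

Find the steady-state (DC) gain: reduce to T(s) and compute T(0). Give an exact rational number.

1. combine B1, B2, B3 in series; result (3*s + 9)/(2*s^3 - 4*s^2 - 2*s + 4)
2. apply the feedback formula to (B1*B2*B3), B4; result (9*s^2 + 21*s - 18)/(6*s^4 - 16*s^3 + 2*s^2 + 19*s + 1)
3. reduce the feedback loop with forward [(B1*B2*B3)/(1+(B1*B2*B3)*B4)] and return B5; result (9*s^3 + 30*s^2 + 3*s - 18)/(6*s^5 - 10*s^4 - 23*s^3 - 27*s^2 - 25*s + 55)
DC gain: substitute s = 0 into T(s) from step 3: T(0) = -18/55.

Hence the answer: -18/55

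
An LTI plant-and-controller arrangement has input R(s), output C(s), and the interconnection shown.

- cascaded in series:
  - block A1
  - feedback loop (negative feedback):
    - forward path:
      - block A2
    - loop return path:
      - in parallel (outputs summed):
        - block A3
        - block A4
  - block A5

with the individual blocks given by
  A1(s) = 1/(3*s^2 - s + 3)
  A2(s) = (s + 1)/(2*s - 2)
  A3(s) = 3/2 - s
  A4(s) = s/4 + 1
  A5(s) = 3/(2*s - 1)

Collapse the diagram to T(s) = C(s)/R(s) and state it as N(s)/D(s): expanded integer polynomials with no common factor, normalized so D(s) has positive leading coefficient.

(1) parallel reduction of A3, A4 = 5/2 - 3*s/4
(2) reduce the feedback loop with forward A2 and return (A3+A4) = (-4*s - 4)/(3*s^2 - 15*s - 2)
(3) cascade A1, [A2/(1+A2*(A3+A4))], A5, giving the overall T(s)

Hence the answer: (-12*s - 12)/(18*s^5 - 105*s^4 + 84*s^3 - 104*s^2 + 31*s + 6)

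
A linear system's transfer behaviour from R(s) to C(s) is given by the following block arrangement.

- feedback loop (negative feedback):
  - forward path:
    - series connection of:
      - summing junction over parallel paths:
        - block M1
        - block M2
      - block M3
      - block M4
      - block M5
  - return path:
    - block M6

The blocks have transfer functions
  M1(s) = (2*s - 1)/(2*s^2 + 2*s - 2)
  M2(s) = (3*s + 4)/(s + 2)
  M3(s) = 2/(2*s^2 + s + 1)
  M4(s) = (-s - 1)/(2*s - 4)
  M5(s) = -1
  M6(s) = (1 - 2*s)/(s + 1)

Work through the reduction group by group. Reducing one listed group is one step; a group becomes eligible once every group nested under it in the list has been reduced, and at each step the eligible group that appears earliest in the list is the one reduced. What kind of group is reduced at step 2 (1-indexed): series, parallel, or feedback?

Step 1. sum the parallel branches M1, M2
Step 2. combine (M1+M2), M3, M4, M5 in series
Step 3. reduce the feedback loop with forward ((M1+M2)*M3*M4*M5) and return M6
The group at step 2 is a series group.

Answer: series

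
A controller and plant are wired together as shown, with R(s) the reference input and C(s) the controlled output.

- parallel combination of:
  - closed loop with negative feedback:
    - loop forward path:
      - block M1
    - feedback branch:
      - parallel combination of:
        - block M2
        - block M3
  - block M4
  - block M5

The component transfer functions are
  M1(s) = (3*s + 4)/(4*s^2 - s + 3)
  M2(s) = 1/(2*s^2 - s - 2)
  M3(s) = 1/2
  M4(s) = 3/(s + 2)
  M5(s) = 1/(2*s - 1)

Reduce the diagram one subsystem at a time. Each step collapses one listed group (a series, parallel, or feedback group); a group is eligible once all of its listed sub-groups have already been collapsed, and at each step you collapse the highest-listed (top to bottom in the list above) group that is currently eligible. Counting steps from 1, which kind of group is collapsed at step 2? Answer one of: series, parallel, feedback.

[1] parallel reduction of M2, M3
[2] apply the feedback formula to M1, (M2+M3)
[3] reduce the parallel group [M1/(1+M1*(M2+M3))], M4, M5
Step 2 collapses a feedback group.

Therefore the answer is feedback.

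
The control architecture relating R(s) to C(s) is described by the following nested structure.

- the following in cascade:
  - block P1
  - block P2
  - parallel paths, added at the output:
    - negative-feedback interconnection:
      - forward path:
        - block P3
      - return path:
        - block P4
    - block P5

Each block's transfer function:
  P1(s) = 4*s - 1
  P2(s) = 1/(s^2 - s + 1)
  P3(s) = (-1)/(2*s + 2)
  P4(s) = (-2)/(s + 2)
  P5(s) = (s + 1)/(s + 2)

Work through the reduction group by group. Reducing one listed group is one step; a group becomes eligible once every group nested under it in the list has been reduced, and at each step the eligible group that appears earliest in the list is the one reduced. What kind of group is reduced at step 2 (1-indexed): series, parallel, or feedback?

Reducing step by step:

1. apply the feedback formula to P3, P4
2. reduce the parallel group [P3/(1+P3*P4)], P5
3. combine P1, P2, ([P3/(1+P3*P4)]+P5) in series
At step 2 the group reduced is parallel.

Answer: parallel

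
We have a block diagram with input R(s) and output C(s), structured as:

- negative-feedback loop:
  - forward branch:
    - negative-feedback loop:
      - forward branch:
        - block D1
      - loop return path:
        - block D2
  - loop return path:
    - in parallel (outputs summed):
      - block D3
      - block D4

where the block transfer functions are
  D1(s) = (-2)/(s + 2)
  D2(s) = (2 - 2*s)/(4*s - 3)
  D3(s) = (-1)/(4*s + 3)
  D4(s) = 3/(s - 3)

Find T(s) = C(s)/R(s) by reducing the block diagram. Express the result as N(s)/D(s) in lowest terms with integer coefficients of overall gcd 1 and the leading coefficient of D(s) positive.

Step 1. reduce the feedback loop with forward D1 and return D2 -> (6 - 8*s)/(4*s^2 + 9*s - 10)
Step 2. parallel reduction of D3, D4 -> (11*s + 12)/(4*s^2 - 9*s - 9)
Step 3. collapse the loop ([D1/(1+D1*D2)] forward, (D3+D4) return) - this is the overall T(s), already in the required normalized form

Final answer: (-32*s^3 + 96*s^2 + 18*s - 54)/(16*s^4 - 245*s^2 - 21*s + 162)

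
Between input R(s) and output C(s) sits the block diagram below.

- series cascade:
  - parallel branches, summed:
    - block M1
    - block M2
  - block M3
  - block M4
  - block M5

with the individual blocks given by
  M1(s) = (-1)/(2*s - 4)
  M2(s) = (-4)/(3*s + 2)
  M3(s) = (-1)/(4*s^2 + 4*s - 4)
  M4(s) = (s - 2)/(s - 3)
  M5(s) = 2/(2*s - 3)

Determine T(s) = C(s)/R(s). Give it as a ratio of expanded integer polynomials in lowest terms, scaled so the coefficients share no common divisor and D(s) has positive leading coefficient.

First reduce the diagram to T(s).

Step 1. reduce the parallel group M1, M2; result (14 - 11*s)/(6*s^2 - 8*s - 8)
Step 2. reduce the series chain (M1+M2), M3, M4, M5 - this is the overall T(s), already in the required normalized form

Answer: (11*s - 14)/(24*s^5 - 68*s^4 - 80*s^3 + 200*s^2 + 36*s - 72)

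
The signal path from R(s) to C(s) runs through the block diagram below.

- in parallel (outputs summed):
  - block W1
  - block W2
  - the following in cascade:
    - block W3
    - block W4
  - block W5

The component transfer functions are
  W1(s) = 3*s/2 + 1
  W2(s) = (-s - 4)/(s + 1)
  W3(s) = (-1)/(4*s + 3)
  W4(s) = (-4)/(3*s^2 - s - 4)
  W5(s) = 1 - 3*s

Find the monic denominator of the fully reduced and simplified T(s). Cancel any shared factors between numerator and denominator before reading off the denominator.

The answer is s^3 + 5*s^2/12 - 19*s/12 - 1.

Reasoning:
1. reduce the series chain W3, W4 gives 4/(12*s^3 + 5*s^2 - 19*s - 12)
2. combine W1, W2, (W3*W4), W5 in parallel gives (-36*s^4 + 9*s^3 - 5*s^2 + 40*s + 56)/(24*s^3 + 10*s^2 - 38*s - 24)
No further cancellation is possible in the step-2 result, so that is T(s). Its denominator becomes monic after dividing by the leading coefficient 24.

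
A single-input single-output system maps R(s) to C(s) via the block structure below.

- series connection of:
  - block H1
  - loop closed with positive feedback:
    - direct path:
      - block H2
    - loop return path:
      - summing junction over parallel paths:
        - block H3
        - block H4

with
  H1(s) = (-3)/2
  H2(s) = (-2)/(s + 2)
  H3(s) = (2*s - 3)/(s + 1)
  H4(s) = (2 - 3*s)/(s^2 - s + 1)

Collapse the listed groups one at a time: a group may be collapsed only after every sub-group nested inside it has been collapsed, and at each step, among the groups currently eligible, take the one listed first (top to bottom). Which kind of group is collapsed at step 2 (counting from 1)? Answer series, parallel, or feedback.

Answer: feedback

Working:
Step 1. add H3, H4 (parallel)
Step 2. feedback reduction of H2, (H3+H4)
Step 3. combine H1, [H2/(1-H2*(H3+H4))] in series
Step 2: feedback.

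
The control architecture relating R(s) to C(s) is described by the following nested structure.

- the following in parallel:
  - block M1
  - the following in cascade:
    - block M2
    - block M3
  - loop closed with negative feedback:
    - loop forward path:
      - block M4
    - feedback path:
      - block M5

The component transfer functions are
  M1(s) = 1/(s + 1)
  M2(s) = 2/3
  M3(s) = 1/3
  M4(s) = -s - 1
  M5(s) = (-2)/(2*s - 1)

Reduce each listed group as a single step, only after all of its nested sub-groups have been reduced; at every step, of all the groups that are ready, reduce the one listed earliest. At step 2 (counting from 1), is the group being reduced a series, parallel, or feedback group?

(1) multiply M2, M3 (series)
(2) feedback reduction of M4, M5
(3) sum the parallel branches M1, (M2*M3), [M4/(1+M4*M5)]
At step 2 the group reduced is feedback.

Therefore the answer is feedback.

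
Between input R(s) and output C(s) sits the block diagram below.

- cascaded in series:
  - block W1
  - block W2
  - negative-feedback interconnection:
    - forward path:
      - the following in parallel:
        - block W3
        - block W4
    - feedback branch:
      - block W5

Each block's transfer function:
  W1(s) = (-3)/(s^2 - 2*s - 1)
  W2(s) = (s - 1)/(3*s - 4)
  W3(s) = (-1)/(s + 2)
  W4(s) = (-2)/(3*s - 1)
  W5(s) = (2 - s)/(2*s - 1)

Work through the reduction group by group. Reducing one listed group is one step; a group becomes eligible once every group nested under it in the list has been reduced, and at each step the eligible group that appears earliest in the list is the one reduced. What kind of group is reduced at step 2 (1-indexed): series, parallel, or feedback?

Step 1: add W3, W4 (parallel)
Step 2: reduce the feedback loop with forward (W3+W4) and return W5
Step 3: cascade W1, W2, [(W3+W4)/(1+(W3+W4)*W5)]
So the answer for step 2 is feedback.

Answer: feedback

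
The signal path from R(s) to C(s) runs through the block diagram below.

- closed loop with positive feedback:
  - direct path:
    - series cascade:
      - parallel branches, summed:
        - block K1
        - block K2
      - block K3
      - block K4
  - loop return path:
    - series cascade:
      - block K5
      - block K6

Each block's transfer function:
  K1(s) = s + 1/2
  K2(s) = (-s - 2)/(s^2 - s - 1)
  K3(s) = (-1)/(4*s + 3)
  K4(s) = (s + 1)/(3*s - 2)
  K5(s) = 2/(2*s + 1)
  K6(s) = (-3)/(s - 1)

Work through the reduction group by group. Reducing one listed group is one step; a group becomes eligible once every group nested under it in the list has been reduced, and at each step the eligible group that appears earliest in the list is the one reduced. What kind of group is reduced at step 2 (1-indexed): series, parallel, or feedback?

[1] combine K1, K2 in parallel
[2] series reduction of (K1+K2), K3, K4
[3] cascade K5, K6
[4] reduce the feedback loop with forward ((K1+K2)*K3*K4) and return (K5*K6)
Step 2: series.

Therefore the answer is series.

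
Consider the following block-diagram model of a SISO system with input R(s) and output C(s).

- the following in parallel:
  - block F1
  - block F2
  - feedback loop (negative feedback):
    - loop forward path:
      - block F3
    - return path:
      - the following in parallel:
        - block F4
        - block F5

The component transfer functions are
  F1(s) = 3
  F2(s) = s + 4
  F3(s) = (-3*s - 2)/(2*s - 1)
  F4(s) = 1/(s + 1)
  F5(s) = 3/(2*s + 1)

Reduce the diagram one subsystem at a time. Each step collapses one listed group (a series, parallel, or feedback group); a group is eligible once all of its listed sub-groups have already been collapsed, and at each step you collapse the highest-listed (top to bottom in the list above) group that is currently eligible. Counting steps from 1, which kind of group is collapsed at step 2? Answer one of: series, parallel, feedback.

[1] sum the parallel branches F4, F5
[2] apply the feedback formula to F3, (F4+F5)
[3] parallel reduction of F1, F2, [F3/(1+F3*(F4+F5))]
So the answer for step 2 is feedback.

Final answer: feedback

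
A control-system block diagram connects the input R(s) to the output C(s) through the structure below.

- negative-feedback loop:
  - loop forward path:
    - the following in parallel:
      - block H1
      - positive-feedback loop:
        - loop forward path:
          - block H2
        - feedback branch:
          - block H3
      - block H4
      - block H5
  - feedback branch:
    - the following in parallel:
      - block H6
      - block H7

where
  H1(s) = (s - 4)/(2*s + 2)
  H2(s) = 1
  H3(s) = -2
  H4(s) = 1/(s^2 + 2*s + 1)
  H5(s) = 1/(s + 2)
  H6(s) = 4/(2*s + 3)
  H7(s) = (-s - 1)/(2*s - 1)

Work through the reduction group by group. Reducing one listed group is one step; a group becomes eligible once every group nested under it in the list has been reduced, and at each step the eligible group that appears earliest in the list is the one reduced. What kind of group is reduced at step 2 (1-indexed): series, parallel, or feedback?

Answer: parallel

Working:
1. feedback reduction of H2, H3
2. sum the parallel branches H1, [H2/(1-H2*H3)], H4, H5
3. reduce the parallel group H6, H7
4. collapse the loop ((H1+[H2/(1-H2*H3)]+H4+H5) forward, (H6+H7) return)
So the answer for step 2 is parallel.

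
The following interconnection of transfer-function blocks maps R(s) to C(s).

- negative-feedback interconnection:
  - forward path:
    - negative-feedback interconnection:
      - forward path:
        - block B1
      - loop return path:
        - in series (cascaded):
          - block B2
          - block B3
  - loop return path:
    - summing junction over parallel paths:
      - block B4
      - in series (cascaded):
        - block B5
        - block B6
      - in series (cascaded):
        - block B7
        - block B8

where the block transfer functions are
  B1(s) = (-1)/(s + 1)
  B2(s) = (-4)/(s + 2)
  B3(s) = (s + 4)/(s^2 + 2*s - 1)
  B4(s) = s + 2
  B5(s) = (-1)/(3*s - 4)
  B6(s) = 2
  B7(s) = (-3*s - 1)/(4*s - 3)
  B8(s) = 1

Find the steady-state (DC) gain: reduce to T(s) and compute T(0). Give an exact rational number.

Step 1 - cascade B2, B3 = (-4*s - 16)/(s^3 + 4*s^2 + 3*s - 2)
Step 2 - close the feedback loop around B1, (B2*B3) = (-s^3 - 4*s^2 - 3*s + 2)/(s^4 + 5*s^3 + 7*s^2 + 5*s + 14)
Step 3 - cascade B5, B6 = (-2)/(3*s - 4)
Step 4 - cascade B7, B8 = (-3*s - 1)/(4*s - 3)
Step 5 - reduce the parallel group B4, (B5*B6), (B7*B8) = (12*s^3 - 10*s^2 - 37*s + 34)/(12*s^2 - 25*s + 12)
Step 6 - collapse the loop ([B1/(1+B1*(B2*B3))] forward, (B4+(B5*B6)+(B7*B8)) return) = (12*s^5 + 23*s^4 - 52*s^3 - 51*s^2 + 86*s - 24)/(3*s^5 - 12*s^4 - 113*s^3 - 82*s^2 + 466*s - 236)
DC gain: substitute s = 0 into T(s) from step 6: T(0) = -24/(-236) = 6/59.

Therefore the answer is 6/59.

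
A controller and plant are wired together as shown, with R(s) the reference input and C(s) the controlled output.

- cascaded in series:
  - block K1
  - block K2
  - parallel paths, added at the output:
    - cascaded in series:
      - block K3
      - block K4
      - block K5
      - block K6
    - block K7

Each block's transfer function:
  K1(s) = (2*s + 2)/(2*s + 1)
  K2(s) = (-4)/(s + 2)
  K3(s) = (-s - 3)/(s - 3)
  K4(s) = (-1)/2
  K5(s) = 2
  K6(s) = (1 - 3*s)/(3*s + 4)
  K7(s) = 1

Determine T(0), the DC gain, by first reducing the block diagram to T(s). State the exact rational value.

Reducing step by step:

Step 1. series reduction of K3, K4, K5, K6, giving (-3*s^2 - 8*s + 3)/(3*s^2 - 5*s - 12)
Step 2. parallel reduction of (K3*K4*K5*K6), K7, giving (-13*s - 9)/(3*s^2 - 5*s - 12)
Step 3. reduce the series chain K1, K2, ((K3*K4*K5*K6)+K7), giving (104*s^2 + 176*s + 72)/(6*s^4 + 5*s^3 - 43*s^2 - 70*s - 24)
The step-3 result is T(s). Setting s = 0: T(0) = 72/(-24) = -3.

Answer: -3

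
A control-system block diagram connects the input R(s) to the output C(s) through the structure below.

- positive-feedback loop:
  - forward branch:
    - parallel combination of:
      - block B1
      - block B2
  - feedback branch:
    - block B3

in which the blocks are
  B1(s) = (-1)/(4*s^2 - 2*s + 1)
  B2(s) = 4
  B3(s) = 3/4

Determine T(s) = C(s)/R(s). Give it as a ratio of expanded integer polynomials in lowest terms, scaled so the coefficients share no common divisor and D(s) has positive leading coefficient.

The answer is (-64*s^2 + 32*s - 12)/(32*s^2 - 16*s + 5).

Reasoning:
1. combine B1, B2 in parallel -> (16*s^2 - 8*s + 3)/(4*s^2 - 2*s + 1)
2. apply the feedback formula to (B1+B2), B3: this yields T(s), and no further normalization is needed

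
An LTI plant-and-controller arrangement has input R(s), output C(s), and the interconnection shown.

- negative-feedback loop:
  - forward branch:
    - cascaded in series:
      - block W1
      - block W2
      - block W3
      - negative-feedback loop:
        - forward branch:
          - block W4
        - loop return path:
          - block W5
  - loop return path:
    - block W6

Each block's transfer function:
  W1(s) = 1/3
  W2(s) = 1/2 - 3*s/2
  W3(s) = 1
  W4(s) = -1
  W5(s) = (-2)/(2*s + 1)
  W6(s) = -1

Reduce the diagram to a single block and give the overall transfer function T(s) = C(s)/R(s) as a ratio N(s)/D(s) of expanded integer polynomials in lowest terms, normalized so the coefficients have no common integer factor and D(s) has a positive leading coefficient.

Step 1: apply the feedback formula to W4, W5 = (-2*s - 1)/(2*s + 3)
Step 2: reduce the series chain W1, W2, W3, [W4/(1+W4*W5)] = (6*s^2 + s - 1)/(12*s + 18)
Step 3: close the feedback loop around (W1*W2*W3*[W4/(1+W4*W5)]), W6, which is the overall transfer function T(s) = C(s)/R(s) in lowest terms

Therefore the answer is (-6*s^2 - s + 1)/(6*s^2 - 11*s - 19).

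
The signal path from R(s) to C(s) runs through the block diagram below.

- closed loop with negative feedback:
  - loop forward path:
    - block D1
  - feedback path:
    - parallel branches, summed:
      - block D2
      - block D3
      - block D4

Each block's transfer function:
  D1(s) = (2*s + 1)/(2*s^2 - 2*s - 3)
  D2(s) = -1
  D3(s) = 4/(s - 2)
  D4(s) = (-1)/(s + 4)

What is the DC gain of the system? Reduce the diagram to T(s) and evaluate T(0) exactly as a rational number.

Step 1: sum the parallel branches D2, D3, D4, giving (-s^2 + s + 26)/(s^2 + 2*s - 8)
Step 2: collapse the loop (D1 forward, (D2+D3+D4) return), giving (2*s^3 + 5*s^2 - 14*s - 8)/(2*s^4 - 22*s^2 + 63*s + 50)
DC gain: substitute s = 0 into T(s) from step 2: T(0) = -8/50 = -4/25.

Answer: -4/25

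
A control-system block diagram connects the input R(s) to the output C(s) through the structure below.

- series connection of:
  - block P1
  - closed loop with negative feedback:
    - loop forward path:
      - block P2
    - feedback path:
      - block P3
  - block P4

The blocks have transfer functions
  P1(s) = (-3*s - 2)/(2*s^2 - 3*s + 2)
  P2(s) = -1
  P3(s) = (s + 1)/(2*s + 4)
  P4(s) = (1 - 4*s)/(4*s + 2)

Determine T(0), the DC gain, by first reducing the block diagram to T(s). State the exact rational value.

Answer: 2/3

Working:
Step 1. collapse the loop (P2 forward, P3 return); result (-2*s - 4)/(s + 3)
Step 2. multiply P1, [P2/(1+P2*P3)], P4 (series); result (-12*s^3 - 29*s^2 - 8*s + 4)/(4*s^4 + 8*s^3 - 11*s^2 + 5*s + 6)
That last expression is T(s); at s = 0 only the constant terms survive, so T(0) = 4/6 = 2/3.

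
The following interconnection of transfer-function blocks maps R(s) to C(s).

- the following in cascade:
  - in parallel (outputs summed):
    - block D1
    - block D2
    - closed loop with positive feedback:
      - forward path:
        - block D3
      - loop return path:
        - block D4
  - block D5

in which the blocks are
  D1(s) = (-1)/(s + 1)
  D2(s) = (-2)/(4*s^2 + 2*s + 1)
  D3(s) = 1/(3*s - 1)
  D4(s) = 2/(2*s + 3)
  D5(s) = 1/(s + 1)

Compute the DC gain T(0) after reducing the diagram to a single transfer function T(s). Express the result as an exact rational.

Step 1 - reduce the feedback loop with forward D3 and return D4, giving (2*s + 3)/(6*s^2 + 7*s - 5)
Step 2 - parallel reduction of D1, D2, [D3/(1-D3*D4)], giving (-16*s^4 - 28*s^3 - 2*s^2 + 10*s + 18)/(24*s^5 + 64*s^4 + 40*s^3 - 3*s^2 - 8*s - 5)
Step 3 - reduce the series chain (D1+D2+[D3/(1-D3*D4)]), D5, giving (-16*s^4 - 28*s^3 - 2*s^2 + 10*s + 18)/(24*s^6 + 88*s^5 + 104*s^4 + 37*s^3 - 11*s^2 - 13*s - 5)
That last expression is T(s); at s = 0 only the constant terms survive, so T(0) = 18/(-5) = -18/5.

Final answer: -18/5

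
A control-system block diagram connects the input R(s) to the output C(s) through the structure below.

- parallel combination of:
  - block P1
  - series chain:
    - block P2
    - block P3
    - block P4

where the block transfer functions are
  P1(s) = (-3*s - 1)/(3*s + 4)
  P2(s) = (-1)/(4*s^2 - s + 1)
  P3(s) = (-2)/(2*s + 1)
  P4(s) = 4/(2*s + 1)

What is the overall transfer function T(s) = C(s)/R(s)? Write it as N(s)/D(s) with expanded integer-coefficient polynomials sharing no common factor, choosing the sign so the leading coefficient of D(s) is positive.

Step 1. reduce the series chain P2, P3, P4 -> 8/(16*s^4 + 12*s^3 + 4*s^2 + 3*s + 1)
Step 2. parallel reduction of P1, (P2*P3*P4) - this is the overall T(s), already in the required normalized form

Final answer: (-48*s^5 - 52*s^4 - 24*s^3 - 13*s^2 + 18*s + 31)/(48*s^5 + 100*s^4 + 60*s^3 + 25*s^2 + 15*s + 4)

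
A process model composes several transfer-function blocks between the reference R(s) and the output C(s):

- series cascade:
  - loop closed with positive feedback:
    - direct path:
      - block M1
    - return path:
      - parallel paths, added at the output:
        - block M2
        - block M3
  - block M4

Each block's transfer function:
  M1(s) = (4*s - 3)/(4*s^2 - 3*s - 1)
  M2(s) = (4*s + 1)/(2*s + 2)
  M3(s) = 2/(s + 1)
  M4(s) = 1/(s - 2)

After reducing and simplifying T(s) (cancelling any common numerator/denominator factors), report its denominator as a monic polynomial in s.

The answer is s^4 - 15*s^3/4 + 3*s^2/2 + 45*s/8 - 13/4.

Reasoning:
(1) sum the parallel branches M2, M3; result (4*s + 5)/(2*s + 2)
(2) close the feedback loop around M1, (M2+M3); result (8*s^2 + 2*s - 6)/(8*s^3 - 14*s^2 - 16*s + 13)
(3) combine [M1/(1-M1*(M2+M3))], M4 in series; result (8*s^2 + 2*s - 6)/(8*s^4 - 30*s^3 + 12*s^2 + 45*s - 26)
No further cancellation is possible in the step-3 result, so that is T(s). Its denominator becomes monic after dividing by the leading coefficient 8.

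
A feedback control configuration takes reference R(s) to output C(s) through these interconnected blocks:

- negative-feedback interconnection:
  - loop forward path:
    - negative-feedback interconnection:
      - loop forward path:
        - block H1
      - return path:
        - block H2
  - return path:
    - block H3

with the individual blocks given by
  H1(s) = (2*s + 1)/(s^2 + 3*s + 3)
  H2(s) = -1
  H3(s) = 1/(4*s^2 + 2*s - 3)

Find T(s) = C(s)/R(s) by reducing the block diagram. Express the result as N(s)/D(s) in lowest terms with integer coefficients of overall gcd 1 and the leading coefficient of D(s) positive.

[1] close the feedback loop around H1, H2 = (2*s + 1)/(s^2 + s + 2)
[2] collapse the loop ([H1/(1+H1*H2)] forward, H3 return): this yields T(s), and no further normalization is needed

Hence the answer: (8*s^3 + 8*s^2 - 4*s - 3)/(4*s^4 + 6*s^3 + 7*s^2 + 3*s - 5)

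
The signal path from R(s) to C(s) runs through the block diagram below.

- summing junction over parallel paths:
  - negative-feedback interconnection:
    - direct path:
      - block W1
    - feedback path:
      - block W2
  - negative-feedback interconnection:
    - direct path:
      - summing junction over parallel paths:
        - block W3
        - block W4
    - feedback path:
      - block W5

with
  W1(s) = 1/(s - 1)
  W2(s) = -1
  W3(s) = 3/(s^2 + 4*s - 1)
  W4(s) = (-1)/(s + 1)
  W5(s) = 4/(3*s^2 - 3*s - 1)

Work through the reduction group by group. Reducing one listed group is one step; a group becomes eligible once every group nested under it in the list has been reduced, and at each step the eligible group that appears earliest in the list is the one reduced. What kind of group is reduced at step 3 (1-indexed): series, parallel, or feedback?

Answer: feedback

Working:
1. collapse the loop (W1 forward, W2 return)
2. reduce the parallel group W3, W4
3. feedback reduction of (W3+W4), W5
4. parallel reduction of [W1/(1+W1*W2)], [(W3+W4)/(1+(W3+W4)*W5)]
Step 3 collapses a feedback group.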